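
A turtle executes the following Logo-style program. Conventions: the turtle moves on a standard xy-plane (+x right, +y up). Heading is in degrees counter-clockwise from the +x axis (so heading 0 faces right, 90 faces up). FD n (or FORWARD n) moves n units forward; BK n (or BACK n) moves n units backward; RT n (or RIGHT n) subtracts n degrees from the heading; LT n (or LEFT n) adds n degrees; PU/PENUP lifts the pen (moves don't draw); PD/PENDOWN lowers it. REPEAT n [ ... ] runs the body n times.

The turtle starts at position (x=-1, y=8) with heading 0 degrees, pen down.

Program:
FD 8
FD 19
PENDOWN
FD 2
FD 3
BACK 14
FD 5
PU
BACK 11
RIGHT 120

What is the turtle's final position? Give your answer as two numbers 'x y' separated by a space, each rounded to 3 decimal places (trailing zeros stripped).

Answer: 11 8

Derivation:
Executing turtle program step by step:
Start: pos=(-1,8), heading=0, pen down
FD 8: (-1,8) -> (7,8) [heading=0, draw]
FD 19: (7,8) -> (26,8) [heading=0, draw]
PD: pen down
FD 2: (26,8) -> (28,8) [heading=0, draw]
FD 3: (28,8) -> (31,8) [heading=0, draw]
BK 14: (31,8) -> (17,8) [heading=0, draw]
FD 5: (17,8) -> (22,8) [heading=0, draw]
PU: pen up
BK 11: (22,8) -> (11,8) [heading=0, move]
RT 120: heading 0 -> 240
Final: pos=(11,8), heading=240, 6 segment(s) drawn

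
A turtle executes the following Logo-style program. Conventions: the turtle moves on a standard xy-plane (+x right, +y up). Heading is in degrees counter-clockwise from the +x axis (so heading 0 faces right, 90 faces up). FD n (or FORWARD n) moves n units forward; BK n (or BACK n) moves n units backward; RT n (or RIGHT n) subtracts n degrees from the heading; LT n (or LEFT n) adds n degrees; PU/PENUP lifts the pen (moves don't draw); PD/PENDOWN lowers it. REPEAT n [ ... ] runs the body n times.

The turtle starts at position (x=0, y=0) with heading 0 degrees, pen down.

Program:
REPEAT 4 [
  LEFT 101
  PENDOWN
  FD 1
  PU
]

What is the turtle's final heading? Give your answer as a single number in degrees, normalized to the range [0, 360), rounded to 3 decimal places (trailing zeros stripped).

Answer: 44

Derivation:
Executing turtle program step by step:
Start: pos=(0,0), heading=0, pen down
REPEAT 4 [
  -- iteration 1/4 --
  LT 101: heading 0 -> 101
  PD: pen down
  FD 1: (0,0) -> (-0.191,0.982) [heading=101, draw]
  PU: pen up
  -- iteration 2/4 --
  LT 101: heading 101 -> 202
  PD: pen down
  FD 1: (-0.191,0.982) -> (-1.118,0.607) [heading=202, draw]
  PU: pen up
  -- iteration 3/4 --
  LT 101: heading 202 -> 303
  PD: pen down
  FD 1: (-1.118,0.607) -> (-0.573,-0.232) [heading=303, draw]
  PU: pen up
  -- iteration 4/4 --
  LT 101: heading 303 -> 44
  PD: pen down
  FD 1: (-0.573,-0.232) -> (0.146,0.463) [heading=44, draw]
  PU: pen up
]
Final: pos=(0.146,0.463), heading=44, 4 segment(s) drawn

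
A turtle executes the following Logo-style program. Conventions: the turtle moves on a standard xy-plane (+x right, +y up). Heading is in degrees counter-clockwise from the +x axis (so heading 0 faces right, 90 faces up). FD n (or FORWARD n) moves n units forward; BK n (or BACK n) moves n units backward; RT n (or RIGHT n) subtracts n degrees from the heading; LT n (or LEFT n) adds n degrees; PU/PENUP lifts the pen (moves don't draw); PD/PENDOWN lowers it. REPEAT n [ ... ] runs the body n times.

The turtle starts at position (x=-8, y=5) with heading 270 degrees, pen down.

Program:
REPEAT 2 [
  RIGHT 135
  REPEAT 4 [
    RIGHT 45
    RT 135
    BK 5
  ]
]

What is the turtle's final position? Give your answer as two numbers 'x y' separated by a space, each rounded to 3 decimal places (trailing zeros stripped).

Answer: -8 5

Derivation:
Executing turtle program step by step:
Start: pos=(-8,5), heading=270, pen down
REPEAT 2 [
  -- iteration 1/2 --
  RT 135: heading 270 -> 135
  REPEAT 4 [
    -- iteration 1/4 --
    RT 45: heading 135 -> 90
    RT 135: heading 90 -> 315
    BK 5: (-8,5) -> (-11.536,8.536) [heading=315, draw]
    -- iteration 2/4 --
    RT 45: heading 315 -> 270
    RT 135: heading 270 -> 135
    BK 5: (-11.536,8.536) -> (-8,5) [heading=135, draw]
    -- iteration 3/4 --
    RT 45: heading 135 -> 90
    RT 135: heading 90 -> 315
    BK 5: (-8,5) -> (-11.536,8.536) [heading=315, draw]
    -- iteration 4/4 --
    RT 45: heading 315 -> 270
    RT 135: heading 270 -> 135
    BK 5: (-11.536,8.536) -> (-8,5) [heading=135, draw]
  ]
  -- iteration 2/2 --
  RT 135: heading 135 -> 0
  REPEAT 4 [
    -- iteration 1/4 --
    RT 45: heading 0 -> 315
    RT 135: heading 315 -> 180
    BK 5: (-8,5) -> (-3,5) [heading=180, draw]
    -- iteration 2/4 --
    RT 45: heading 180 -> 135
    RT 135: heading 135 -> 0
    BK 5: (-3,5) -> (-8,5) [heading=0, draw]
    -- iteration 3/4 --
    RT 45: heading 0 -> 315
    RT 135: heading 315 -> 180
    BK 5: (-8,5) -> (-3,5) [heading=180, draw]
    -- iteration 4/4 --
    RT 45: heading 180 -> 135
    RT 135: heading 135 -> 0
    BK 5: (-3,5) -> (-8,5) [heading=0, draw]
  ]
]
Final: pos=(-8,5), heading=0, 8 segment(s) drawn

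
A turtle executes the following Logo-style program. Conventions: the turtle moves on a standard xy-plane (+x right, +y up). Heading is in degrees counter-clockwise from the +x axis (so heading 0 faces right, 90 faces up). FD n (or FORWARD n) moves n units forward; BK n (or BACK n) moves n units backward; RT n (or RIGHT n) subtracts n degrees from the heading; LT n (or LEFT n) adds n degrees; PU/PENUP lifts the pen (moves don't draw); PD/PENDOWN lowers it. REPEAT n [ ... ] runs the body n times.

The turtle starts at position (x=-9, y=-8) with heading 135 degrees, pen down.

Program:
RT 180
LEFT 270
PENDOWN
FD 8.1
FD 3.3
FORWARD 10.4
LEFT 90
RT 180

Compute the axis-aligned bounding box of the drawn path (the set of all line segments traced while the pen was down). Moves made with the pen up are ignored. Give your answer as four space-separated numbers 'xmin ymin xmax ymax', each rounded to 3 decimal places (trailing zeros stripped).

Answer: -24.415 -23.415 -9 -8

Derivation:
Executing turtle program step by step:
Start: pos=(-9,-8), heading=135, pen down
RT 180: heading 135 -> 315
LT 270: heading 315 -> 225
PD: pen down
FD 8.1: (-9,-8) -> (-14.728,-13.728) [heading=225, draw]
FD 3.3: (-14.728,-13.728) -> (-17.061,-16.061) [heading=225, draw]
FD 10.4: (-17.061,-16.061) -> (-24.415,-23.415) [heading=225, draw]
LT 90: heading 225 -> 315
RT 180: heading 315 -> 135
Final: pos=(-24.415,-23.415), heading=135, 3 segment(s) drawn

Segment endpoints: x in {-24.415, -17.061, -14.728, -9}, y in {-23.415, -16.061, -13.728, -8}
xmin=-24.415, ymin=-23.415, xmax=-9, ymax=-8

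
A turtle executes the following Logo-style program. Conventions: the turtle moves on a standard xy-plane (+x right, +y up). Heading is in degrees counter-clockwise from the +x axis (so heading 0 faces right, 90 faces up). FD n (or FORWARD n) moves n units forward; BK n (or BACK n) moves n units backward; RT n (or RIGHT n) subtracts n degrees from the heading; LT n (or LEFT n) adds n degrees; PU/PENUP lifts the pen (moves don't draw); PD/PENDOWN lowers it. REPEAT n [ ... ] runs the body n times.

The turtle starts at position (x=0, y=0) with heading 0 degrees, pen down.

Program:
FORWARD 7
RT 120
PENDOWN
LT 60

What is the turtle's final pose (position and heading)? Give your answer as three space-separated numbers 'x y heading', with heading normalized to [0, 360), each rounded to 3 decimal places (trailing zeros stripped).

Executing turtle program step by step:
Start: pos=(0,0), heading=0, pen down
FD 7: (0,0) -> (7,0) [heading=0, draw]
RT 120: heading 0 -> 240
PD: pen down
LT 60: heading 240 -> 300
Final: pos=(7,0), heading=300, 1 segment(s) drawn

Answer: 7 0 300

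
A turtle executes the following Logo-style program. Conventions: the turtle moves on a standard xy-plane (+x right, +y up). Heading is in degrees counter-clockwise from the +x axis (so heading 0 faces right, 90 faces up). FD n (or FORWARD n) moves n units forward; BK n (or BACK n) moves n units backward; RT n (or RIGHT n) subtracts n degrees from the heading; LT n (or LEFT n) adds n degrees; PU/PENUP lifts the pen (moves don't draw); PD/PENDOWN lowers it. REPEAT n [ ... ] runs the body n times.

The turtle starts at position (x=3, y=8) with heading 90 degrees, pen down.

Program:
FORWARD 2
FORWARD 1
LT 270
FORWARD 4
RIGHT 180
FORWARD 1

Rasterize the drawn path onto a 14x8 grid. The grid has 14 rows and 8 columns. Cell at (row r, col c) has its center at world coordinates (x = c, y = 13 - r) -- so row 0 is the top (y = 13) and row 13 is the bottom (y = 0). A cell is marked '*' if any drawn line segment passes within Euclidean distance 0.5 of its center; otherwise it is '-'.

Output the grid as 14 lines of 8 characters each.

Answer: --------
--------
---*****
---*----
---*----
---*----
--------
--------
--------
--------
--------
--------
--------
--------

Derivation:
Segment 0: (3,8) -> (3,10)
Segment 1: (3,10) -> (3,11)
Segment 2: (3,11) -> (7,11)
Segment 3: (7,11) -> (6,11)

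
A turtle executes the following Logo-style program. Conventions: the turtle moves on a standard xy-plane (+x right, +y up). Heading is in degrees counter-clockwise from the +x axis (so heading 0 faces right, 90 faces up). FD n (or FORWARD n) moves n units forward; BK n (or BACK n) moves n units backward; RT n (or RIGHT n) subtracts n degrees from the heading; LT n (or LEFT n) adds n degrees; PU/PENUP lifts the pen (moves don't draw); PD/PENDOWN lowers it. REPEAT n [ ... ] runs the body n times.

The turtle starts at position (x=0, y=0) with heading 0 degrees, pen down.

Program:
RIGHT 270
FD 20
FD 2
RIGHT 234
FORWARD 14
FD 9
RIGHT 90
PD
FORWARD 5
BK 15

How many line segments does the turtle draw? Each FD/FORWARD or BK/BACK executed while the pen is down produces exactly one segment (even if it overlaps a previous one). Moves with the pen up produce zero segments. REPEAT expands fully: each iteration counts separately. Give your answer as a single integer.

Answer: 6

Derivation:
Executing turtle program step by step:
Start: pos=(0,0), heading=0, pen down
RT 270: heading 0 -> 90
FD 20: (0,0) -> (0,20) [heading=90, draw]
FD 2: (0,20) -> (0,22) [heading=90, draw]
RT 234: heading 90 -> 216
FD 14: (0,22) -> (-11.326,13.771) [heading=216, draw]
FD 9: (-11.326,13.771) -> (-18.607,8.481) [heading=216, draw]
RT 90: heading 216 -> 126
PD: pen down
FD 5: (-18.607,8.481) -> (-21.546,12.526) [heading=126, draw]
BK 15: (-21.546,12.526) -> (-12.73,0.391) [heading=126, draw]
Final: pos=(-12.73,0.391), heading=126, 6 segment(s) drawn
Segments drawn: 6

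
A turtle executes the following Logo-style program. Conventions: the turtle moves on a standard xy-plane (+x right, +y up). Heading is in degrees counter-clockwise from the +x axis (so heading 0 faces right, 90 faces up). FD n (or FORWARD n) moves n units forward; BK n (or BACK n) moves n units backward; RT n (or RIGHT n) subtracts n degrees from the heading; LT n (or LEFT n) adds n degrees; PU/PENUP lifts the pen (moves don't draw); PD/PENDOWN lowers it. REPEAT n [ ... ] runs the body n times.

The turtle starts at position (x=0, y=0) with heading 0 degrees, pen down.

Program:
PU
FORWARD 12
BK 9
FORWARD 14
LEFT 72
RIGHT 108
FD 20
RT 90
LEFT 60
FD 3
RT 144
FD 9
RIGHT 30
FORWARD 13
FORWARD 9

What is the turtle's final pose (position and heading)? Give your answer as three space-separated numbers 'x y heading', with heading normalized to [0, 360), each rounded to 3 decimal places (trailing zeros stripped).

Answer: 15.606 9.056 120

Derivation:
Executing turtle program step by step:
Start: pos=(0,0), heading=0, pen down
PU: pen up
FD 12: (0,0) -> (12,0) [heading=0, move]
BK 9: (12,0) -> (3,0) [heading=0, move]
FD 14: (3,0) -> (17,0) [heading=0, move]
LT 72: heading 0 -> 72
RT 108: heading 72 -> 324
FD 20: (17,0) -> (33.18,-11.756) [heading=324, move]
RT 90: heading 324 -> 234
LT 60: heading 234 -> 294
FD 3: (33.18,-11.756) -> (34.401,-14.496) [heading=294, move]
RT 144: heading 294 -> 150
FD 9: (34.401,-14.496) -> (26.606,-9.996) [heading=150, move]
RT 30: heading 150 -> 120
FD 13: (26.606,-9.996) -> (20.106,1.262) [heading=120, move]
FD 9: (20.106,1.262) -> (15.606,9.056) [heading=120, move]
Final: pos=(15.606,9.056), heading=120, 0 segment(s) drawn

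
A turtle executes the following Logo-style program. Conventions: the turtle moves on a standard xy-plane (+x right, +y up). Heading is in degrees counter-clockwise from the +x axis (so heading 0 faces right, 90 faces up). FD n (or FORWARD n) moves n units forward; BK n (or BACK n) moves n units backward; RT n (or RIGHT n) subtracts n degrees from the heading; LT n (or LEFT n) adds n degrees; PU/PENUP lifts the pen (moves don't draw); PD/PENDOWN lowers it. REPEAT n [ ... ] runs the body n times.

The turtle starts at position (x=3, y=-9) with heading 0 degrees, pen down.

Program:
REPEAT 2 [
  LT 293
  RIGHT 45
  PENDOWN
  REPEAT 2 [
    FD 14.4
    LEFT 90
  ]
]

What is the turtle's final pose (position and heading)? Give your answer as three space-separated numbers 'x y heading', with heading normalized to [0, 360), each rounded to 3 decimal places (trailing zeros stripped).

Answer: 31.319 -27.39 136

Derivation:
Executing turtle program step by step:
Start: pos=(3,-9), heading=0, pen down
REPEAT 2 [
  -- iteration 1/2 --
  LT 293: heading 0 -> 293
  RT 45: heading 293 -> 248
  PD: pen down
  REPEAT 2 [
    -- iteration 1/2 --
    FD 14.4: (3,-9) -> (-2.394,-22.351) [heading=248, draw]
    LT 90: heading 248 -> 338
    -- iteration 2/2 --
    FD 14.4: (-2.394,-22.351) -> (10.957,-27.746) [heading=338, draw]
    LT 90: heading 338 -> 68
  ]
  -- iteration 2/2 --
  LT 293: heading 68 -> 1
  RT 45: heading 1 -> 316
  PD: pen down
  REPEAT 2 [
    -- iteration 1/2 --
    FD 14.4: (10.957,-27.746) -> (21.316,-37.749) [heading=316, draw]
    LT 90: heading 316 -> 46
    -- iteration 2/2 --
    FD 14.4: (21.316,-37.749) -> (31.319,-27.39) [heading=46, draw]
    LT 90: heading 46 -> 136
  ]
]
Final: pos=(31.319,-27.39), heading=136, 4 segment(s) drawn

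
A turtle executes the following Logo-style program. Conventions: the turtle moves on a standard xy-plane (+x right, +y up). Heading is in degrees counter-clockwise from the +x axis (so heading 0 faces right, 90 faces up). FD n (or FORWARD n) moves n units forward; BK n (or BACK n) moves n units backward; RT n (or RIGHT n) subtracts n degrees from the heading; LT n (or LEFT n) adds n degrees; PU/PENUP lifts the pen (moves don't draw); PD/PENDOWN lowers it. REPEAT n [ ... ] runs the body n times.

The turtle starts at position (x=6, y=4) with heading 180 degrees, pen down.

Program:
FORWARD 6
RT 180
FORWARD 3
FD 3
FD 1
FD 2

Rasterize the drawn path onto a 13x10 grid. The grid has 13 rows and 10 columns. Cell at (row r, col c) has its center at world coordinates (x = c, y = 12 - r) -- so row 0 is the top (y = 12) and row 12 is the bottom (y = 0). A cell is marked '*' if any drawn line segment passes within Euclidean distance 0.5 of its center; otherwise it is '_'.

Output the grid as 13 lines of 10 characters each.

Segment 0: (6,4) -> (0,4)
Segment 1: (0,4) -> (3,4)
Segment 2: (3,4) -> (6,4)
Segment 3: (6,4) -> (7,4)
Segment 4: (7,4) -> (9,4)

Answer: __________
__________
__________
__________
__________
__________
__________
__________
**********
__________
__________
__________
__________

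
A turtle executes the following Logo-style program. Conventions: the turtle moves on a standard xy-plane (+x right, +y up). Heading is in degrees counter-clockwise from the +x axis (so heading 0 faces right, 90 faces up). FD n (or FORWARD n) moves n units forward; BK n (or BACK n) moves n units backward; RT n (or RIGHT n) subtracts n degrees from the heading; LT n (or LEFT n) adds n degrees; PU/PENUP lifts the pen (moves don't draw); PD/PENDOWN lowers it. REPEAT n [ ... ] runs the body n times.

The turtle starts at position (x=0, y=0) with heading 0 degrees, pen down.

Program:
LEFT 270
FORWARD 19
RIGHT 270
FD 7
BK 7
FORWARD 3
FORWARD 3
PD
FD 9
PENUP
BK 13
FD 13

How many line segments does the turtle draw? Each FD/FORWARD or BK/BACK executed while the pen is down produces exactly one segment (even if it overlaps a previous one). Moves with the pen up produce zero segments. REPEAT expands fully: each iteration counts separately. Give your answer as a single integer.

Answer: 6

Derivation:
Executing turtle program step by step:
Start: pos=(0,0), heading=0, pen down
LT 270: heading 0 -> 270
FD 19: (0,0) -> (0,-19) [heading=270, draw]
RT 270: heading 270 -> 0
FD 7: (0,-19) -> (7,-19) [heading=0, draw]
BK 7: (7,-19) -> (0,-19) [heading=0, draw]
FD 3: (0,-19) -> (3,-19) [heading=0, draw]
FD 3: (3,-19) -> (6,-19) [heading=0, draw]
PD: pen down
FD 9: (6,-19) -> (15,-19) [heading=0, draw]
PU: pen up
BK 13: (15,-19) -> (2,-19) [heading=0, move]
FD 13: (2,-19) -> (15,-19) [heading=0, move]
Final: pos=(15,-19), heading=0, 6 segment(s) drawn
Segments drawn: 6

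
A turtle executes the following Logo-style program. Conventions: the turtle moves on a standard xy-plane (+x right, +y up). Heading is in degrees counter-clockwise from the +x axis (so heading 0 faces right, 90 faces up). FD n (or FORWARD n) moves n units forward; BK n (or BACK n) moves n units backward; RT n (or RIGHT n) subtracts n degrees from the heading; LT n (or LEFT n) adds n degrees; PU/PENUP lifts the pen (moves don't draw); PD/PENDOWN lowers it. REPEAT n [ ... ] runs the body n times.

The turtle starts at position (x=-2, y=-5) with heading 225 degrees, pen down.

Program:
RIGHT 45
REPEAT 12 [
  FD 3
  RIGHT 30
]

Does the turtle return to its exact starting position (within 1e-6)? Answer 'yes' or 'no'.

Answer: yes

Derivation:
Executing turtle program step by step:
Start: pos=(-2,-5), heading=225, pen down
RT 45: heading 225 -> 180
REPEAT 12 [
  -- iteration 1/12 --
  FD 3: (-2,-5) -> (-5,-5) [heading=180, draw]
  RT 30: heading 180 -> 150
  -- iteration 2/12 --
  FD 3: (-5,-5) -> (-7.598,-3.5) [heading=150, draw]
  RT 30: heading 150 -> 120
  -- iteration 3/12 --
  FD 3: (-7.598,-3.5) -> (-9.098,-0.902) [heading=120, draw]
  RT 30: heading 120 -> 90
  -- iteration 4/12 --
  FD 3: (-9.098,-0.902) -> (-9.098,2.098) [heading=90, draw]
  RT 30: heading 90 -> 60
  -- iteration 5/12 --
  FD 3: (-9.098,2.098) -> (-7.598,4.696) [heading=60, draw]
  RT 30: heading 60 -> 30
  -- iteration 6/12 --
  FD 3: (-7.598,4.696) -> (-5,6.196) [heading=30, draw]
  RT 30: heading 30 -> 0
  -- iteration 7/12 --
  FD 3: (-5,6.196) -> (-2,6.196) [heading=0, draw]
  RT 30: heading 0 -> 330
  -- iteration 8/12 --
  FD 3: (-2,6.196) -> (0.598,4.696) [heading=330, draw]
  RT 30: heading 330 -> 300
  -- iteration 9/12 --
  FD 3: (0.598,4.696) -> (2.098,2.098) [heading=300, draw]
  RT 30: heading 300 -> 270
  -- iteration 10/12 --
  FD 3: (2.098,2.098) -> (2.098,-0.902) [heading=270, draw]
  RT 30: heading 270 -> 240
  -- iteration 11/12 --
  FD 3: (2.098,-0.902) -> (0.598,-3.5) [heading=240, draw]
  RT 30: heading 240 -> 210
  -- iteration 12/12 --
  FD 3: (0.598,-3.5) -> (-2,-5) [heading=210, draw]
  RT 30: heading 210 -> 180
]
Final: pos=(-2,-5), heading=180, 12 segment(s) drawn

Start position: (-2, -5)
Final position: (-2, -5)
Distance = 0; < 1e-6 -> CLOSED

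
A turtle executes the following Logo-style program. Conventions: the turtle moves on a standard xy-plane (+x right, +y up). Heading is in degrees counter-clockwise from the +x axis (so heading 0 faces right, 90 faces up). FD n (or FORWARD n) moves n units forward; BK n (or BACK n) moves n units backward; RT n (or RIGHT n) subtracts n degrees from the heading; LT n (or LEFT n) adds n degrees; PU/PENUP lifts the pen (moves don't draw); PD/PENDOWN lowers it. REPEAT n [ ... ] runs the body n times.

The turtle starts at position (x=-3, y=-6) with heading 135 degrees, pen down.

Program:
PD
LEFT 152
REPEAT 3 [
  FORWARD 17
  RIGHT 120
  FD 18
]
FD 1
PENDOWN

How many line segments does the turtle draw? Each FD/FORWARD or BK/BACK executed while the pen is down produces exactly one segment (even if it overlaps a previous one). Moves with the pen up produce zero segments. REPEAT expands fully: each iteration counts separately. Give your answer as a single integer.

Executing turtle program step by step:
Start: pos=(-3,-6), heading=135, pen down
PD: pen down
LT 152: heading 135 -> 287
REPEAT 3 [
  -- iteration 1/3 --
  FD 17: (-3,-6) -> (1.97,-22.257) [heading=287, draw]
  RT 120: heading 287 -> 167
  FD 18: (1.97,-22.257) -> (-15.568,-18.208) [heading=167, draw]
  -- iteration 2/3 --
  FD 17: (-15.568,-18.208) -> (-32.133,-14.384) [heading=167, draw]
  RT 120: heading 167 -> 47
  FD 18: (-32.133,-14.384) -> (-19.857,-1.22) [heading=47, draw]
  -- iteration 3/3 --
  FD 17: (-19.857,-1.22) -> (-8.263,11.213) [heading=47, draw]
  RT 120: heading 47 -> 287
  FD 18: (-8.263,11.213) -> (-3,-6) [heading=287, draw]
]
FD 1: (-3,-6) -> (-2.708,-6.956) [heading=287, draw]
PD: pen down
Final: pos=(-2.708,-6.956), heading=287, 7 segment(s) drawn
Segments drawn: 7

Answer: 7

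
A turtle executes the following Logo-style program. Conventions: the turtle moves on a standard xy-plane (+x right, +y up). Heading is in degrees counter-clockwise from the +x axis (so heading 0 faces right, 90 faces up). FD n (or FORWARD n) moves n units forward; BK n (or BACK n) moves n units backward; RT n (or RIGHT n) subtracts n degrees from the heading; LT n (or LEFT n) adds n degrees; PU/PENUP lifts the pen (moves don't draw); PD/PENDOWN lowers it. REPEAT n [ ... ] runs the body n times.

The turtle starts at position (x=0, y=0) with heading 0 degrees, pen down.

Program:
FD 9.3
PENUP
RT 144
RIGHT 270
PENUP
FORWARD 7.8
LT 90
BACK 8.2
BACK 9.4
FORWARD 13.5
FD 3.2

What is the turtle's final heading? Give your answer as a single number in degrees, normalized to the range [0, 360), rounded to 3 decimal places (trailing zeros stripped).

Answer: 36

Derivation:
Executing turtle program step by step:
Start: pos=(0,0), heading=0, pen down
FD 9.3: (0,0) -> (9.3,0) [heading=0, draw]
PU: pen up
RT 144: heading 0 -> 216
RT 270: heading 216 -> 306
PU: pen up
FD 7.8: (9.3,0) -> (13.885,-6.31) [heading=306, move]
LT 90: heading 306 -> 36
BK 8.2: (13.885,-6.31) -> (7.251,-11.13) [heading=36, move]
BK 9.4: (7.251,-11.13) -> (-0.354,-16.655) [heading=36, move]
FD 13.5: (-0.354,-16.655) -> (10.568,-8.72) [heading=36, move]
FD 3.2: (10.568,-8.72) -> (13.157,-6.839) [heading=36, move]
Final: pos=(13.157,-6.839), heading=36, 1 segment(s) drawn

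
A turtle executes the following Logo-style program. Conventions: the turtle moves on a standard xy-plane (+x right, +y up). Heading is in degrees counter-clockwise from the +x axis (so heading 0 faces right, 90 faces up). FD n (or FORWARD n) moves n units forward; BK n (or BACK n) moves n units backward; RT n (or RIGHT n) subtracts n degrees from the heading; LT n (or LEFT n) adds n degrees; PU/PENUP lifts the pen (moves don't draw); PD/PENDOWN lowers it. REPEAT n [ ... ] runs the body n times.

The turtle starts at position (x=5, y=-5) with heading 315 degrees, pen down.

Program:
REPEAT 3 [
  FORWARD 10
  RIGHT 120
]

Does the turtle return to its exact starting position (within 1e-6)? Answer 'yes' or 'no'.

Answer: yes

Derivation:
Executing turtle program step by step:
Start: pos=(5,-5), heading=315, pen down
REPEAT 3 [
  -- iteration 1/3 --
  FD 10: (5,-5) -> (12.071,-12.071) [heading=315, draw]
  RT 120: heading 315 -> 195
  -- iteration 2/3 --
  FD 10: (12.071,-12.071) -> (2.412,-14.659) [heading=195, draw]
  RT 120: heading 195 -> 75
  -- iteration 3/3 --
  FD 10: (2.412,-14.659) -> (5,-5) [heading=75, draw]
  RT 120: heading 75 -> 315
]
Final: pos=(5,-5), heading=315, 3 segment(s) drawn

Start position: (5, -5)
Final position: (5, -5)
Distance = 0; < 1e-6 -> CLOSED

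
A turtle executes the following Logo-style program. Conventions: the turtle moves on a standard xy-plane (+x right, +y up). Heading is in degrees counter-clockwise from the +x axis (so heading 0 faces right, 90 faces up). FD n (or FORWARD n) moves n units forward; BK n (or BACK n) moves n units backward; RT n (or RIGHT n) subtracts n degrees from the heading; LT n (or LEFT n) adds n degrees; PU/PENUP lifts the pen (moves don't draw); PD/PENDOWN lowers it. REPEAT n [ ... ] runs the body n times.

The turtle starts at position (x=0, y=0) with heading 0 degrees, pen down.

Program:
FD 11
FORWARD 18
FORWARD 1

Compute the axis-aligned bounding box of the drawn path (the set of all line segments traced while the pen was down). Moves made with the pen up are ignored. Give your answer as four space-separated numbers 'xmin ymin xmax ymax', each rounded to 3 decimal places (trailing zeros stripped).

Executing turtle program step by step:
Start: pos=(0,0), heading=0, pen down
FD 11: (0,0) -> (11,0) [heading=0, draw]
FD 18: (11,0) -> (29,0) [heading=0, draw]
FD 1: (29,0) -> (30,0) [heading=0, draw]
Final: pos=(30,0), heading=0, 3 segment(s) drawn

Segment endpoints: x in {0, 11, 29, 30}, y in {0}
xmin=0, ymin=0, xmax=30, ymax=0

Answer: 0 0 30 0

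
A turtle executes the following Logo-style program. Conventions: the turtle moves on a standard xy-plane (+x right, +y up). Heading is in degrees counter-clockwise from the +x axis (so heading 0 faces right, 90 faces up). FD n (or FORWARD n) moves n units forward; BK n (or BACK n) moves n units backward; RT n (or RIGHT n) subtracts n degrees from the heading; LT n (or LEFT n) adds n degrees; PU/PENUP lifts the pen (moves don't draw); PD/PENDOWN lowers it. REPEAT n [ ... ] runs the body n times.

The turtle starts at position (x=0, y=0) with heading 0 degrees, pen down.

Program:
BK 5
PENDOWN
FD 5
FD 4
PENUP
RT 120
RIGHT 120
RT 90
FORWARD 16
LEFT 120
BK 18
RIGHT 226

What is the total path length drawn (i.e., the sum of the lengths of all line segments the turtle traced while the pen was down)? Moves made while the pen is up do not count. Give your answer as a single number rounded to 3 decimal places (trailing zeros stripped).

Answer: 14

Derivation:
Executing turtle program step by step:
Start: pos=(0,0), heading=0, pen down
BK 5: (0,0) -> (-5,0) [heading=0, draw]
PD: pen down
FD 5: (-5,0) -> (0,0) [heading=0, draw]
FD 4: (0,0) -> (4,0) [heading=0, draw]
PU: pen up
RT 120: heading 0 -> 240
RT 120: heading 240 -> 120
RT 90: heading 120 -> 30
FD 16: (4,0) -> (17.856,8) [heading=30, move]
LT 120: heading 30 -> 150
BK 18: (17.856,8) -> (33.445,-1) [heading=150, move]
RT 226: heading 150 -> 284
Final: pos=(33.445,-1), heading=284, 3 segment(s) drawn

Segment lengths:
  seg 1: (0,0) -> (-5,0), length = 5
  seg 2: (-5,0) -> (0,0), length = 5
  seg 3: (0,0) -> (4,0), length = 4
Total = 14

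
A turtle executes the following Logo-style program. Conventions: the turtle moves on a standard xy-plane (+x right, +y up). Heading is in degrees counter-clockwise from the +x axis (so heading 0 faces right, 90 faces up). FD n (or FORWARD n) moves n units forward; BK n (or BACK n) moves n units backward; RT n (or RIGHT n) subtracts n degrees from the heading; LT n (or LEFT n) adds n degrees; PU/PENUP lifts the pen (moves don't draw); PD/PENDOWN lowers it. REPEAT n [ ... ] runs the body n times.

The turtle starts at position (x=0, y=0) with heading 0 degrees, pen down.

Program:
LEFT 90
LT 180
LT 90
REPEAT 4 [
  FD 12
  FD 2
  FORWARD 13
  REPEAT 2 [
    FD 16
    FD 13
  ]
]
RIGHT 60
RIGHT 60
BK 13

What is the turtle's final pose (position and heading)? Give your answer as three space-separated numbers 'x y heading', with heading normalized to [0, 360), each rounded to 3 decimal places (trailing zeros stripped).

Executing turtle program step by step:
Start: pos=(0,0), heading=0, pen down
LT 90: heading 0 -> 90
LT 180: heading 90 -> 270
LT 90: heading 270 -> 0
REPEAT 4 [
  -- iteration 1/4 --
  FD 12: (0,0) -> (12,0) [heading=0, draw]
  FD 2: (12,0) -> (14,0) [heading=0, draw]
  FD 13: (14,0) -> (27,0) [heading=0, draw]
  REPEAT 2 [
    -- iteration 1/2 --
    FD 16: (27,0) -> (43,0) [heading=0, draw]
    FD 13: (43,0) -> (56,0) [heading=0, draw]
    -- iteration 2/2 --
    FD 16: (56,0) -> (72,0) [heading=0, draw]
    FD 13: (72,0) -> (85,0) [heading=0, draw]
  ]
  -- iteration 2/4 --
  FD 12: (85,0) -> (97,0) [heading=0, draw]
  FD 2: (97,0) -> (99,0) [heading=0, draw]
  FD 13: (99,0) -> (112,0) [heading=0, draw]
  REPEAT 2 [
    -- iteration 1/2 --
    FD 16: (112,0) -> (128,0) [heading=0, draw]
    FD 13: (128,0) -> (141,0) [heading=0, draw]
    -- iteration 2/2 --
    FD 16: (141,0) -> (157,0) [heading=0, draw]
    FD 13: (157,0) -> (170,0) [heading=0, draw]
  ]
  -- iteration 3/4 --
  FD 12: (170,0) -> (182,0) [heading=0, draw]
  FD 2: (182,0) -> (184,0) [heading=0, draw]
  FD 13: (184,0) -> (197,0) [heading=0, draw]
  REPEAT 2 [
    -- iteration 1/2 --
    FD 16: (197,0) -> (213,0) [heading=0, draw]
    FD 13: (213,0) -> (226,0) [heading=0, draw]
    -- iteration 2/2 --
    FD 16: (226,0) -> (242,0) [heading=0, draw]
    FD 13: (242,0) -> (255,0) [heading=0, draw]
  ]
  -- iteration 4/4 --
  FD 12: (255,0) -> (267,0) [heading=0, draw]
  FD 2: (267,0) -> (269,0) [heading=0, draw]
  FD 13: (269,0) -> (282,0) [heading=0, draw]
  REPEAT 2 [
    -- iteration 1/2 --
    FD 16: (282,0) -> (298,0) [heading=0, draw]
    FD 13: (298,0) -> (311,0) [heading=0, draw]
    -- iteration 2/2 --
    FD 16: (311,0) -> (327,0) [heading=0, draw]
    FD 13: (327,0) -> (340,0) [heading=0, draw]
  ]
]
RT 60: heading 0 -> 300
RT 60: heading 300 -> 240
BK 13: (340,0) -> (346.5,11.258) [heading=240, draw]
Final: pos=(346.5,11.258), heading=240, 29 segment(s) drawn

Answer: 346.5 11.258 240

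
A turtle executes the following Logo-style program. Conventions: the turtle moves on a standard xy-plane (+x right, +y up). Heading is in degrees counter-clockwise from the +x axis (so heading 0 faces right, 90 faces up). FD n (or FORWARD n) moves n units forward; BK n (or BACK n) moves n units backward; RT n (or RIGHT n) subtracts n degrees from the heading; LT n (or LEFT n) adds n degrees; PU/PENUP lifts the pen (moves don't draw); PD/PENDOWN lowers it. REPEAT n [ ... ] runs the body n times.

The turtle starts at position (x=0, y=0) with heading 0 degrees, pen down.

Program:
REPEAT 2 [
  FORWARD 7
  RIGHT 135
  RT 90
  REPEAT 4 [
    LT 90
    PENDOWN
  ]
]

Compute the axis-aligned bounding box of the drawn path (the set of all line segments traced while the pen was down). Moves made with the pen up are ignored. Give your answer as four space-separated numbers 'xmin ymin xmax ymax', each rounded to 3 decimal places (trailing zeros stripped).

Executing turtle program step by step:
Start: pos=(0,0), heading=0, pen down
REPEAT 2 [
  -- iteration 1/2 --
  FD 7: (0,0) -> (7,0) [heading=0, draw]
  RT 135: heading 0 -> 225
  RT 90: heading 225 -> 135
  REPEAT 4 [
    -- iteration 1/4 --
    LT 90: heading 135 -> 225
    PD: pen down
    -- iteration 2/4 --
    LT 90: heading 225 -> 315
    PD: pen down
    -- iteration 3/4 --
    LT 90: heading 315 -> 45
    PD: pen down
    -- iteration 4/4 --
    LT 90: heading 45 -> 135
    PD: pen down
  ]
  -- iteration 2/2 --
  FD 7: (7,0) -> (2.05,4.95) [heading=135, draw]
  RT 135: heading 135 -> 0
  RT 90: heading 0 -> 270
  REPEAT 4 [
    -- iteration 1/4 --
    LT 90: heading 270 -> 0
    PD: pen down
    -- iteration 2/4 --
    LT 90: heading 0 -> 90
    PD: pen down
    -- iteration 3/4 --
    LT 90: heading 90 -> 180
    PD: pen down
    -- iteration 4/4 --
    LT 90: heading 180 -> 270
    PD: pen down
  ]
]
Final: pos=(2.05,4.95), heading=270, 2 segment(s) drawn

Segment endpoints: x in {0, 2.05, 7}, y in {0, 4.95}
xmin=0, ymin=0, xmax=7, ymax=4.95

Answer: 0 0 7 4.95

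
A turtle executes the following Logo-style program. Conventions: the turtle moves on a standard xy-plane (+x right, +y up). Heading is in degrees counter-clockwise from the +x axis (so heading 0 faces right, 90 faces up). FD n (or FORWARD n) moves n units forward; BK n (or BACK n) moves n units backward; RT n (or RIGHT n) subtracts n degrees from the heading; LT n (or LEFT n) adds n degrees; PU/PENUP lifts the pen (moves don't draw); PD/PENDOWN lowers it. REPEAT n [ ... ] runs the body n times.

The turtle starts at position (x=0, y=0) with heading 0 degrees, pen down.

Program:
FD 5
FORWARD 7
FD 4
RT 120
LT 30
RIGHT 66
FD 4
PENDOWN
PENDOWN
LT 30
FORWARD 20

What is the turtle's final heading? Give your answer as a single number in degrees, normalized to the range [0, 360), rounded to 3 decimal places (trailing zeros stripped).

Answer: 234

Derivation:
Executing turtle program step by step:
Start: pos=(0,0), heading=0, pen down
FD 5: (0,0) -> (5,0) [heading=0, draw]
FD 7: (5,0) -> (12,0) [heading=0, draw]
FD 4: (12,0) -> (16,0) [heading=0, draw]
RT 120: heading 0 -> 240
LT 30: heading 240 -> 270
RT 66: heading 270 -> 204
FD 4: (16,0) -> (12.346,-1.627) [heading=204, draw]
PD: pen down
PD: pen down
LT 30: heading 204 -> 234
FD 20: (12.346,-1.627) -> (0.59,-17.807) [heading=234, draw]
Final: pos=(0.59,-17.807), heading=234, 5 segment(s) drawn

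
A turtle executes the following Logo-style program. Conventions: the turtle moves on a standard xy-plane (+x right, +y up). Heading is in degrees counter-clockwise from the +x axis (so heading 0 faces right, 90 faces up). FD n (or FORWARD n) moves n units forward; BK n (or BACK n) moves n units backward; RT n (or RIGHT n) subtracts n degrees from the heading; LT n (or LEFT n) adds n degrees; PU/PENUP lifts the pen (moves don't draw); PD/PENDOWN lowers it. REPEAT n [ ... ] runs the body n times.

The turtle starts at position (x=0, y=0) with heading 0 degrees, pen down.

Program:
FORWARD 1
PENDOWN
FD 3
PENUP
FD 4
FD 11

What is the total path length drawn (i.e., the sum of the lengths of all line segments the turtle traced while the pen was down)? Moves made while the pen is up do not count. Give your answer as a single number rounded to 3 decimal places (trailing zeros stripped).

Executing turtle program step by step:
Start: pos=(0,0), heading=0, pen down
FD 1: (0,0) -> (1,0) [heading=0, draw]
PD: pen down
FD 3: (1,0) -> (4,0) [heading=0, draw]
PU: pen up
FD 4: (4,0) -> (8,0) [heading=0, move]
FD 11: (8,0) -> (19,0) [heading=0, move]
Final: pos=(19,0), heading=0, 2 segment(s) drawn

Segment lengths:
  seg 1: (0,0) -> (1,0), length = 1
  seg 2: (1,0) -> (4,0), length = 3
Total = 4

Answer: 4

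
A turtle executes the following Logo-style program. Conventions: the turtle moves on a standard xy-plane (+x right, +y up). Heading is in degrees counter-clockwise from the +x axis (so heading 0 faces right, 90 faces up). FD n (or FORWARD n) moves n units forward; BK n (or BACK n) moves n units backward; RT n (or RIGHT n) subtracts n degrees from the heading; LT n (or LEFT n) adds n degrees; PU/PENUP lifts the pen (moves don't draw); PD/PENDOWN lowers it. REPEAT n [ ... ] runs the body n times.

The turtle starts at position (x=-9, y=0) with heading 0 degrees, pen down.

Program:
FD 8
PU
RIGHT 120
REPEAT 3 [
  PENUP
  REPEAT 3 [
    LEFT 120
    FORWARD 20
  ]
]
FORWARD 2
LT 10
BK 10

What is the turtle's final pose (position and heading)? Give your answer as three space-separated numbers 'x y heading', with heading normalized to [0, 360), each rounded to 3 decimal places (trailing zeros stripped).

Executing turtle program step by step:
Start: pos=(-9,0), heading=0, pen down
FD 8: (-9,0) -> (-1,0) [heading=0, draw]
PU: pen up
RT 120: heading 0 -> 240
REPEAT 3 [
  -- iteration 1/3 --
  PU: pen up
  REPEAT 3 [
    -- iteration 1/3 --
    LT 120: heading 240 -> 0
    FD 20: (-1,0) -> (19,0) [heading=0, move]
    -- iteration 2/3 --
    LT 120: heading 0 -> 120
    FD 20: (19,0) -> (9,17.321) [heading=120, move]
    -- iteration 3/3 --
    LT 120: heading 120 -> 240
    FD 20: (9,17.321) -> (-1,0) [heading=240, move]
  ]
  -- iteration 2/3 --
  PU: pen up
  REPEAT 3 [
    -- iteration 1/3 --
    LT 120: heading 240 -> 0
    FD 20: (-1,0) -> (19,0) [heading=0, move]
    -- iteration 2/3 --
    LT 120: heading 0 -> 120
    FD 20: (19,0) -> (9,17.321) [heading=120, move]
    -- iteration 3/3 --
    LT 120: heading 120 -> 240
    FD 20: (9,17.321) -> (-1,0) [heading=240, move]
  ]
  -- iteration 3/3 --
  PU: pen up
  REPEAT 3 [
    -- iteration 1/3 --
    LT 120: heading 240 -> 0
    FD 20: (-1,0) -> (19,0) [heading=0, move]
    -- iteration 2/3 --
    LT 120: heading 0 -> 120
    FD 20: (19,0) -> (9,17.321) [heading=120, move]
    -- iteration 3/3 --
    LT 120: heading 120 -> 240
    FD 20: (9,17.321) -> (-1,0) [heading=240, move]
  ]
]
FD 2: (-1,0) -> (-2,-1.732) [heading=240, move]
LT 10: heading 240 -> 250
BK 10: (-2,-1.732) -> (1.42,7.665) [heading=250, move]
Final: pos=(1.42,7.665), heading=250, 1 segment(s) drawn

Answer: 1.42 7.665 250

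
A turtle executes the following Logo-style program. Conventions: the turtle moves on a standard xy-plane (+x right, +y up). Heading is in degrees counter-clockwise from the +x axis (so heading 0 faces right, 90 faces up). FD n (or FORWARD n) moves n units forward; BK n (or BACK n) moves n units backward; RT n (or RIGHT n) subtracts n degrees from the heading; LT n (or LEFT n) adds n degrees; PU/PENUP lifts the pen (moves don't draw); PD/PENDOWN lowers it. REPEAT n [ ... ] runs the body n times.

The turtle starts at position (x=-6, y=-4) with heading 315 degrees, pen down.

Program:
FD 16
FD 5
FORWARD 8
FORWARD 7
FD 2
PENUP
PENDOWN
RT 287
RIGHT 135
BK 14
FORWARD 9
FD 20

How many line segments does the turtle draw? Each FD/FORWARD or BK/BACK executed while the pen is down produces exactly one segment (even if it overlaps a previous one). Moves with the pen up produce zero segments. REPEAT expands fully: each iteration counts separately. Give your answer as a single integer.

Answer: 8

Derivation:
Executing turtle program step by step:
Start: pos=(-6,-4), heading=315, pen down
FD 16: (-6,-4) -> (5.314,-15.314) [heading=315, draw]
FD 5: (5.314,-15.314) -> (8.849,-18.849) [heading=315, draw]
FD 8: (8.849,-18.849) -> (14.506,-24.506) [heading=315, draw]
FD 7: (14.506,-24.506) -> (19.456,-29.456) [heading=315, draw]
FD 2: (19.456,-29.456) -> (20.87,-30.87) [heading=315, draw]
PU: pen up
PD: pen down
RT 287: heading 315 -> 28
RT 135: heading 28 -> 253
BK 14: (20.87,-30.87) -> (24.963,-17.482) [heading=253, draw]
FD 9: (24.963,-17.482) -> (22.332,-26.089) [heading=253, draw]
FD 20: (22.332,-26.089) -> (16.484,-45.215) [heading=253, draw]
Final: pos=(16.484,-45.215), heading=253, 8 segment(s) drawn
Segments drawn: 8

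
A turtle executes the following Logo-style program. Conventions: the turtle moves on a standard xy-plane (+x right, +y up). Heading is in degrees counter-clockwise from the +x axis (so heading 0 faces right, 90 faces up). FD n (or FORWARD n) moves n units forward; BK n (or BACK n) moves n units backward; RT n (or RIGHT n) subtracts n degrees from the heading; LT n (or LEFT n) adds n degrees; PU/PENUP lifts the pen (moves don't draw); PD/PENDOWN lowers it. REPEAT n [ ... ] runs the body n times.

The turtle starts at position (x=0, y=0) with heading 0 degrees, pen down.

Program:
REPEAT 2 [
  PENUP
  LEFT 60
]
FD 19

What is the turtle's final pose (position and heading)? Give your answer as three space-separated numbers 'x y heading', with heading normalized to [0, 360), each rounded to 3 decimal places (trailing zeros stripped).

Answer: -9.5 16.454 120

Derivation:
Executing turtle program step by step:
Start: pos=(0,0), heading=0, pen down
REPEAT 2 [
  -- iteration 1/2 --
  PU: pen up
  LT 60: heading 0 -> 60
  -- iteration 2/2 --
  PU: pen up
  LT 60: heading 60 -> 120
]
FD 19: (0,0) -> (-9.5,16.454) [heading=120, move]
Final: pos=(-9.5,16.454), heading=120, 0 segment(s) drawn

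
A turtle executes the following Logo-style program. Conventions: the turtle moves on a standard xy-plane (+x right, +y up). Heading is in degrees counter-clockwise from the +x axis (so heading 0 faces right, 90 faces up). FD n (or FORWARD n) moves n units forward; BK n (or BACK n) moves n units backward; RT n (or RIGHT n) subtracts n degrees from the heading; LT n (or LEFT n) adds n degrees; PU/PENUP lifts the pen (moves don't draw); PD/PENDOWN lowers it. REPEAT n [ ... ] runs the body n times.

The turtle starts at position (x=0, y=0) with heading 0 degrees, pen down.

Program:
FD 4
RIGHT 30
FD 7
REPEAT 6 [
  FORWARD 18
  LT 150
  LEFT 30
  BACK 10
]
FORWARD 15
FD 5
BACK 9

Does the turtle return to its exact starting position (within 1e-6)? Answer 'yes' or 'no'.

Executing turtle program step by step:
Start: pos=(0,0), heading=0, pen down
FD 4: (0,0) -> (4,0) [heading=0, draw]
RT 30: heading 0 -> 330
FD 7: (4,0) -> (10.062,-3.5) [heading=330, draw]
REPEAT 6 [
  -- iteration 1/6 --
  FD 18: (10.062,-3.5) -> (25.651,-12.5) [heading=330, draw]
  LT 150: heading 330 -> 120
  LT 30: heading 120 -> 150
  BK 10: (25.651,-12.5) -> (34.311,-17.5) [heading=150, draw]
  -- iteration 2/6 --
  FD 18: (34.311,-17.5) -> (18.722,-8.5) [heading=150, draw]
  LT 150: heading 150 -> 300
  LT 30: heading 300 -> 330
  BK 10: (18.722,-8.5) -> (10.062,-3.5) [heading=330, draw]
  -- iteration 3/6 --
  FD 18: (10.062,-3.5) -> (25.651,-12.5) [heading=330, draw]
  LT 150: heading 330 -> 120
  LT 30: heading 120 -> 150
  BK 10: (25.651,-12.5) -> (34.311,-17.5) [heading=150, draw]
  -- iteration 4/6 --
  FD 18: (34.311,-17.5) -> (18.722,-8.5) [heading=150, draw]
  LT 150: heading 150 -> 300
  LT 30: heading 300 -> 330
  BK 10: (18.722,-8.5) -> (10.062,-3.5) [heading=330, draw]
  -- iteration 5/6 --
  FD 18: (10.062,-3.5) -> (25.651,-12.5) [heading=330, draw]
  LT 150: heading 330 -> 120
  LT 30: heading 120 -> 150
  BK 10: (25.651,-12.5) -> (34.311,-17.5) [heading=150, draw]
  -- iteration 6/6 --
  FD 18: (34.311,-17.5) -> (18.722,-8.5) [heading=150, draw]
  LT 150: heading 150 -> 300
  LT 30: heading 300 -> 330
  BK 10: (18.722,-8.5) -> (10.062,-3.5) [heading=330, draw]
]
FD 15: (10.062,-3.5) -> (23.053,-11) [heading=330, draw]
FD 5: (23.053,-11) -> (27.383,-13.5) [heading=330, draw]
BK 9: (27.383,-13.5) -> (19.588,-9) [heading=330, draw]
Final: pos=(19.588,-9), heading=330, 17 segment(s) drawn

Start position: (0, 0)
Final position: (19.588, -9)
Distance = 21.557; >= 1e-6 -> NOT closed

Answer: no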